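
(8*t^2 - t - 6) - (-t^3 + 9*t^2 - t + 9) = t^3 - t^2 - 15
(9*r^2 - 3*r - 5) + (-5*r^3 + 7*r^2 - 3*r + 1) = -5*r^3 + 16*r^2 - 6*r - 4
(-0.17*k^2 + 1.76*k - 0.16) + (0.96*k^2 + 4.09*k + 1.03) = 0.79*k^2 + 5.85*k + 0.87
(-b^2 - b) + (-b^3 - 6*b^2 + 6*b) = -b^3 - 7*b^2 + 5*b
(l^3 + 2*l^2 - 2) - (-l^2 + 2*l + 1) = l^3 + 3*l^2 - 2*l - 3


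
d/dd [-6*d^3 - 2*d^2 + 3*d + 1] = -18*d^2 - 4*d + 3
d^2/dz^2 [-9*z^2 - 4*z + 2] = -18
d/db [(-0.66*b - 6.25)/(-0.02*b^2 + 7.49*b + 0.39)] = (-0.0132*b^2 - 0.25*b + 46.5551)/(0.0004*b^4 - 0.2996*b^3 + 56.0845*b^2 + 5.8422*b + 0.1521)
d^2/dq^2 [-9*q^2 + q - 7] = -18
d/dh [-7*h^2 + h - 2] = 1 - 14*h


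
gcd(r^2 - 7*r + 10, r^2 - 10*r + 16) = r - 2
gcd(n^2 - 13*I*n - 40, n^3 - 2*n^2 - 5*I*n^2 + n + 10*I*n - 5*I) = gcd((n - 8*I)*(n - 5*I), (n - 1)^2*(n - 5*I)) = n - 5*I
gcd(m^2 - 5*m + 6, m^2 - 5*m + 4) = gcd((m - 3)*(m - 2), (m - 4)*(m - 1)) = 1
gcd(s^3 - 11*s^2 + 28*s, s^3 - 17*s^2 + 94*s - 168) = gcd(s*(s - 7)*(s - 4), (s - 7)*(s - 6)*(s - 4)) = s^2 - 11*s + 28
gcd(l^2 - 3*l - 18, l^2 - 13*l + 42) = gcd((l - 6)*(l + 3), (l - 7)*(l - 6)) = l - 6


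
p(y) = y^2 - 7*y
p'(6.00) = 5.00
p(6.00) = -6.00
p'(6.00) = 5.00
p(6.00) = -6.00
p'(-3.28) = -13.56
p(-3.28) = 33.72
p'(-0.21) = -7.42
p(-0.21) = 1.51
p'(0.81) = -5.38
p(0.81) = -5.01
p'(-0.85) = -8.70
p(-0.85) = 6.67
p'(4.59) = 2.18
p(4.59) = -11.06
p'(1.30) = -4.40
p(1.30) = -7.41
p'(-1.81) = -10.62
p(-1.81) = 15.95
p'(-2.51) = -12.02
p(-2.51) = 23.87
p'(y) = 2*y - 7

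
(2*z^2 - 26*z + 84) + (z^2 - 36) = 3*z^2 - 26*z + 48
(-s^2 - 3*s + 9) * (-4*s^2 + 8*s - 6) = 4*s^4 + 4*s^3 - 54*s^2 + 90*s - 54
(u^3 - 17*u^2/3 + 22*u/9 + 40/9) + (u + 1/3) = u^3 - 17*u^2/3 + 31*u/9 + 43/9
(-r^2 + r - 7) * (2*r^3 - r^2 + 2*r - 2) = -2*r^5 + 3*r^4 - 17*r^3 + 11*r^2 - 16*r + 14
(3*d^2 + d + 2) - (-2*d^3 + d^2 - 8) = 2*d^3 + 2*d^2 + d + 10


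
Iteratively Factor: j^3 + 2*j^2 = (j + 2)*(j^2) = j*(j + 2)*(j)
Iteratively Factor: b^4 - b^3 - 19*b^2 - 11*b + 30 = (b + 2)*(b^3 - 3*b^2 - 13*b + 15) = (b - 5)*(b + 2)*(b^2 + 2*b - 3) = (b - 5)*(b - 1)*(b + 2)*(b + 3)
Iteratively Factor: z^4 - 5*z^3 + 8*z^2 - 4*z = (z - 2)*(z^3 - 3*z^2 + 2*z) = (z - 2)*(z - 1)*(z^2 - 2*z) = z*(z - 2)*(z - 1)*(z - 2)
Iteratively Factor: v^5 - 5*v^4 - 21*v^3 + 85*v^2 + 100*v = (v - 5)*(v^4 - 21*v^2 - 20*v) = (v - 5)*(v + 4)*(v^3 - 4*v^2 - 5*v) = (v - 5)^2*(v + 4)*(v^2 + v) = (v - 5)^2*(v + 1)*(v + 4)*(v)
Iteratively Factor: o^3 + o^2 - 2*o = (o + 2)*(o^2 - o) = (o - 1)*(o + 2)*(o)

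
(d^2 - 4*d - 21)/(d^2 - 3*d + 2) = (d^2 - 4*d - 21)/(d^2 - 3*d + 2)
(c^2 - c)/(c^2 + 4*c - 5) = c/(c + 5)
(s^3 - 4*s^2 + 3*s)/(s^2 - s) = s - 3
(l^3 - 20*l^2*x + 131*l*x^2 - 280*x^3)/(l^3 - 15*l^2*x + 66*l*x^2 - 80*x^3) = (-l + 7*x)/(-l + 2*x)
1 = 1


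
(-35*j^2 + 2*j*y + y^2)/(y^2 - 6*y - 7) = (35*j^2 - 2*j*y - y^2)/(-y^2 + 6*y + 7)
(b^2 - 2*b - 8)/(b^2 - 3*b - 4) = (b + 2)/(b + 1)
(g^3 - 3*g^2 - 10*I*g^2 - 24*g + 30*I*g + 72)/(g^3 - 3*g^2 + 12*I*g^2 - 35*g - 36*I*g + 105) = (g^2 - 10*I*g - 24)/(g^2 + 12*I*g - 35)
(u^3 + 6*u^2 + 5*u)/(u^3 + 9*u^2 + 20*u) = (u + 1)/(u + 4)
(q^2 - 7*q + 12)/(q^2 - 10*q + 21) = (q - 4)/(q - 7)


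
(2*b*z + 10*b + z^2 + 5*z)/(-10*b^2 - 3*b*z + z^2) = (z + 5)/(-5*b + z)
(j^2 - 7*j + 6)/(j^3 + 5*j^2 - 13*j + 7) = (j - 6)/(j^2 + 6*j - 7)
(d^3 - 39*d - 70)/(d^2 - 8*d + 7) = (d^2 + 7*d + 10)/(d - 1)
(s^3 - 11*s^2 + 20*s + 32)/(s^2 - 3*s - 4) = s - 8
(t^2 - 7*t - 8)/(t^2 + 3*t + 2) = (t - 8)/(t + 2)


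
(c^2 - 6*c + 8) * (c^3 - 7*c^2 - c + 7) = c^5 - 13*c^4 + 49*c^3 - 43*c^2 - 50*c + 56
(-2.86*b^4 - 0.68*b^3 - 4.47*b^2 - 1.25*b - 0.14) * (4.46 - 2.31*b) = 6.6066*b^5 - 11.1848*b^4 + 7.2929*b^3 - 17.0487*b^2 - 5.2516*b - 0.6244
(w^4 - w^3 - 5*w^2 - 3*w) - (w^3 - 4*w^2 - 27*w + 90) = w^4 - 2*w^3 - w^2 + 24*w - 90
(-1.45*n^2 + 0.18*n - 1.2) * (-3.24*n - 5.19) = 4.698*n^3 + 6.9423*n^2 + 2.9538*n + 6.228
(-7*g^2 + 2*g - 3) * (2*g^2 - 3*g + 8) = -14*g^4 + 25*g^3 - 68*g^2 + 25*g - 24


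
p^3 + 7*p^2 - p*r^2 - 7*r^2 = (p + 7)*(p - r)*(p + r)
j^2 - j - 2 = (j - 2)*(j + 1)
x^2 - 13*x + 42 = (x - 7)*(x - 6)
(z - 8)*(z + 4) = z^2 - 4*z - 32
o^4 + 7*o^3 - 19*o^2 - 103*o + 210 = (o - 3)*(o - 2)*(o + 5)*(o + 7)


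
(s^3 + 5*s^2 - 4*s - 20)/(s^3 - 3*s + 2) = (s^2 + 3*s - 10)/(s^2 - 2*s + 1)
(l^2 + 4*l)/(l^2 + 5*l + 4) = l/(l + 1)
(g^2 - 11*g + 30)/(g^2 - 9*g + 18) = (g - 5)/(g - 3)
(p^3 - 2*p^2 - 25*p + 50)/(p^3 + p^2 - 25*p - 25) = (p - 2)/(p + 1)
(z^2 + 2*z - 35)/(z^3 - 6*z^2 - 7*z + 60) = (z + 7)/(z^2 - z - 12)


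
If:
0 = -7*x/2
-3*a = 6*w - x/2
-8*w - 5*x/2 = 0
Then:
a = 0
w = 0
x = 0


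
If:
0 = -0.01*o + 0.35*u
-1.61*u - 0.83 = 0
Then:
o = -18.04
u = -0.52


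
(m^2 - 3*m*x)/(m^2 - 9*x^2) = m/(m + 3*x)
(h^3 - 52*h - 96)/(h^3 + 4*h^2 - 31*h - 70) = (h^2 - 2*h - 48)/(h^2 + 2*h - 35)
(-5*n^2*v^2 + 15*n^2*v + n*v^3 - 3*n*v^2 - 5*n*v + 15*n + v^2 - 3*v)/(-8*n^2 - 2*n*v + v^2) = (5*n^2*v^2 - 15*n^2*v - n*v^3 + 3*n*v^2 + 5*n*v - 15*n - v^2 + 3*v)/(8*n^2 + 2*n*v - v^2)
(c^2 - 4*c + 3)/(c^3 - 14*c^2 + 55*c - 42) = (c - 3)/(c^2 - 13*c + 42)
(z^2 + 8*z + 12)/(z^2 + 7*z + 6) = (z + 2)/(z + 1)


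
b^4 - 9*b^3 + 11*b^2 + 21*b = b*(b - 7)*(b - 3)*(b + 1)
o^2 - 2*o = o*(o - 2)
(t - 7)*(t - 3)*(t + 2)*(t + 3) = t^4 - 5*t^3 - 23*t^2 + 45*t + 126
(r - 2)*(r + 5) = r^2 + 3*r - 10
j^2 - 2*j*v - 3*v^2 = (j - 3*v)*(j + v)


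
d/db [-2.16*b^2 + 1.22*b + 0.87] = 1.22 - 4.32*b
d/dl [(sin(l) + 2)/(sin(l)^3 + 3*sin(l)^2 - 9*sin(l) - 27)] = (-3*sin(l) + cos(2*l) - 4)*cos(l)/((sin(l) - 3)^2*(sin(l) + 3)^3)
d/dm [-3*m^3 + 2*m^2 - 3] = m*(4 - 9*m)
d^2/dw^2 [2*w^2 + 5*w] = 4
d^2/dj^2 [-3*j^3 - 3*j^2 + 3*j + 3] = -18*j - 6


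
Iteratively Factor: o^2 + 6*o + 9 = (o + 3)*(o + 3)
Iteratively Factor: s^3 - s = (s + 1)*(s^2 - s) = s*(s + 1)*(s - 1)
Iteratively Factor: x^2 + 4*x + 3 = (x + 3)*(x + 1)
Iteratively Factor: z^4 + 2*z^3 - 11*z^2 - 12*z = (z + 1)*(z^3 + z^2 - 12*z) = (z + 1)*(z + 4)*(z^2 - 3*z) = (z - 3)*(z + 1)*(z + 4)*(z)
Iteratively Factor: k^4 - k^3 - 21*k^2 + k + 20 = (k - 1)*(k^3 - 21*k - 20) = (k - 1)*(k + 4)*(k^2 - 4*k - 5) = (k - 1)*(k + 1)*(k + 4)*(k - 5)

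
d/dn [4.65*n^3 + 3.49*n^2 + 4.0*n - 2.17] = 13.95*n^2 + 6.98*n + 4.0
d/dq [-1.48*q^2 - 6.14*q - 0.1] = -2.96*q - 6.14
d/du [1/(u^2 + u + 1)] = (-2*u - 1)/(u^2 + u + 1)^2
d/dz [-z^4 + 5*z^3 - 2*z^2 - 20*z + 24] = -4*z^3 + 15*z^2 - 4*z - 20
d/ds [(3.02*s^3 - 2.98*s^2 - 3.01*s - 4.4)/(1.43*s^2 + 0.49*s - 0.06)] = (4.3186*s^4 + 2.9596*s^3 + 2.3005*s^2 + 12.9416*s + 2.3366)/(2.0449*s^4 + 1.4014*s^3 + 0.0685*s^2 - 0.0588*s + 0.0036)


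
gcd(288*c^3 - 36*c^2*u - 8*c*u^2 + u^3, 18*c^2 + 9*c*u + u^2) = 6*c + u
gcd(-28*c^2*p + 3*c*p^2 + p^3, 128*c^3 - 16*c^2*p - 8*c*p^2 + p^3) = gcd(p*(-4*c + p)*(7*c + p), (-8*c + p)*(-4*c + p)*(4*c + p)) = -4*c + p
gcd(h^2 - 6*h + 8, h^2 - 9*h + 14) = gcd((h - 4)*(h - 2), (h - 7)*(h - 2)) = h - 2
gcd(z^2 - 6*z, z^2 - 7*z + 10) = 1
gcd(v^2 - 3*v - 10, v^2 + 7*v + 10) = v + 2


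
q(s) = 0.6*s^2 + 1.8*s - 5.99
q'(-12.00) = -12.60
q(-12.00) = 58.81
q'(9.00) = 12.60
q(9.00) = 58.81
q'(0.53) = 2.44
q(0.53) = -4.87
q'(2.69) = 5.03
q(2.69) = 3.19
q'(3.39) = 5.87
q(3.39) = 7.01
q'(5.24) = 8.09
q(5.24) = 19.92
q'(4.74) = 7.49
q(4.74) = 16.02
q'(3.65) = 6.18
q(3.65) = 8.57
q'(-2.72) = -1.46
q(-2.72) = -6.45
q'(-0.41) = 1.31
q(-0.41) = -6.63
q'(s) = 1.2*s + 1.8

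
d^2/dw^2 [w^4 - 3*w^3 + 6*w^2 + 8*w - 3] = 12*w^2 - 18*w + 12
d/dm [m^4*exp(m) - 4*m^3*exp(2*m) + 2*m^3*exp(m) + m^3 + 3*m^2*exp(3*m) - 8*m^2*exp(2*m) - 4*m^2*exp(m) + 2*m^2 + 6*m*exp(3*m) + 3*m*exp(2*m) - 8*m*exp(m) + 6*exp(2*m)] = m^4*exp(m) - 8*m^3*exp(2*m) + 6*m^3*exp(m) + 9*m^2*exp(3*m) - 28*m^2*exp(2*m) + 2*m^2*exp(m) + 3*m^2 + 24*m*exp(3*m) - 10*m*exp(2*m) - 16*m*exp(m) + 4*m + 6*exp(3*m) + 15*exp(2*m) - 8*exp(m)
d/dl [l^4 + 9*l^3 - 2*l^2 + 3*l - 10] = 4*l^3 + 27*l^2 - 4*l + 3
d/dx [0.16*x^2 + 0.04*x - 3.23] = 0.32*x + 0.04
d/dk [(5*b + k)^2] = 10*b + 2*k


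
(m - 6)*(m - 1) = m^2 - 7*m + 6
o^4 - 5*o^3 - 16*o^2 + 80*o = o*(o - 5)*(o - 4)*(o + 4)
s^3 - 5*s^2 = s^2*(s - 5)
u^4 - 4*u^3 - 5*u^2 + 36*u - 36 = (u - 3)*(u - 2)^2*(u + 3)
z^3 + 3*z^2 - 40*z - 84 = (z - 6)*(z + 2)*(z + 7)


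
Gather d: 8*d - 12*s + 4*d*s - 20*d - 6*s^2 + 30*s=d*(4*s - 12) - 6*s^2 + 18*s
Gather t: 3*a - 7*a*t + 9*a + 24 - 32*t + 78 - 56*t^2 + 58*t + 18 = 12*a - 56*t^2 + t*(26 - 7*a) + 120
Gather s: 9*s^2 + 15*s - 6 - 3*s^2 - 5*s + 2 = 6*s^2 + 10*s - 4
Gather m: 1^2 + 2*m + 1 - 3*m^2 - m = -3*m^2 + m + 2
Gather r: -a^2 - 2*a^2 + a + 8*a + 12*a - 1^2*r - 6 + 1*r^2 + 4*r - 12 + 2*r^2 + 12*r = -3*a^2 + 21*a + 3*r^2 + 15*r - 18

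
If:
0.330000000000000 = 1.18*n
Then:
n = 0.28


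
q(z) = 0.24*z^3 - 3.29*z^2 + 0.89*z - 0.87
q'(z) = 0.72*z^2 - 6.58*z + 0.89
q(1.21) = -4.18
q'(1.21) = -6.02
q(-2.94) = -38.02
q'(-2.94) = 26.46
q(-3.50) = -54.58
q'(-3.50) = 32.74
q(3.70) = -30.46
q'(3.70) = -13.60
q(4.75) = -45.15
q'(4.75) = -14.12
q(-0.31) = -1.47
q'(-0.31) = 3.00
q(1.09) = -3.50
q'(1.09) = -5.43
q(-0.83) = -4.01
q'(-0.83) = 6.85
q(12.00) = -49.23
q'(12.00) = 25.61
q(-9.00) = -450.33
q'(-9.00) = 118.43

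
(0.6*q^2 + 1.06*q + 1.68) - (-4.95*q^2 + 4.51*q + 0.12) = 5.55*q^2 - 3.45*q + 1.56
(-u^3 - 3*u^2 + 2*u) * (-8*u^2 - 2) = 8*u^5 + 24*u^4 - 14*u^3 + 6*u^2 - 4*u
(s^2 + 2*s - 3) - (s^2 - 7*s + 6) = 9*s - 9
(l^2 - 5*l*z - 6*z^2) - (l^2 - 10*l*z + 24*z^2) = 5*l*z - 30*z^2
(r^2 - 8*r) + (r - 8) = r^2 - 7*r - 8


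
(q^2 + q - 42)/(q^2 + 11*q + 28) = (q - 6)/(q + 4)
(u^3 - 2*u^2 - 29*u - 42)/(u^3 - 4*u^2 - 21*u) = (u + 2)/u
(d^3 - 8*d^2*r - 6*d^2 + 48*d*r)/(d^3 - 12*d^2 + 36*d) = (d - 8*r)/(d - 6)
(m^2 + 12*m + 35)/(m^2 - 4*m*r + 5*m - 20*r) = (-m - 7)/(-m + 4*r)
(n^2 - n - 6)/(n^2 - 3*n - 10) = (n - 3)/(n - 5)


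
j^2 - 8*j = j*(j - 8)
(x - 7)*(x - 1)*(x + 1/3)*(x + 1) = x^4 - 20*x^3/3 - 10*x^2/3 + 20*x/3 + 7/3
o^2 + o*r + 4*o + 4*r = (o + 4)*(o + r)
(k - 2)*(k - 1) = k^2 - 3*k + 2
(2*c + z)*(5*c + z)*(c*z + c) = 10*c^3*z + 10*c^3 + 7*c^2*z^2 + 7*c^2*z + c*z^3 + c*z^2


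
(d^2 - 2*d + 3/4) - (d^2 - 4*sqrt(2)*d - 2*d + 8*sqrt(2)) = 4*sqrt(2)*d - 8*sqrt(2) + 3/4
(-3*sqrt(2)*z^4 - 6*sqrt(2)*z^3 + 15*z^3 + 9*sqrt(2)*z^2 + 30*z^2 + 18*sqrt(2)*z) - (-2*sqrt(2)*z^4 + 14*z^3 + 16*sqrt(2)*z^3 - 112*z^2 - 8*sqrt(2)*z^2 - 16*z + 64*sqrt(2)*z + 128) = -sqrt(2)*z^4 - 22*sqrt(2)*z^3 + z^3 + 17*sqrt(2)*z^2 + 142*z^2 - 46*sqrt(2)*z + 16*z - 128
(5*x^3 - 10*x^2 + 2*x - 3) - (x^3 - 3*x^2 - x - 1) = 4*x^3 - 7*x^2 + 3*x - 2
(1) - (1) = 0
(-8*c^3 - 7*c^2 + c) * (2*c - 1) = -16*c^4 - 6*c^3 + 9*c^2 - c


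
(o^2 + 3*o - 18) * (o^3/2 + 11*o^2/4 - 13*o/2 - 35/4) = o^5/2 + 17*o^4/4 - 29*o^3/4 - 311*o^2/4 + 363*o/4 + 315/2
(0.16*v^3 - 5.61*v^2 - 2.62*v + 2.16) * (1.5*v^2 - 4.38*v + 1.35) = 0.24*v^5 - 9.1158*v^4 + 20.8578*v^3 + 7.1421*v^2 - 12.9978*v + 2.916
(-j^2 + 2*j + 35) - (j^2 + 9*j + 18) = -2*j^2 - 7*j + 17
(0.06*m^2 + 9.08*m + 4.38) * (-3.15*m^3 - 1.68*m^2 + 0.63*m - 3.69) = -0.189*m^5 - 28.7028*m^4 - 29.0136*m^3 - 1.8594*m^2 - 30.7458*m - 16.1622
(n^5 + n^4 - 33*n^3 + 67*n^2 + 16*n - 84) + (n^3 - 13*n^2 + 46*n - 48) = n^5 + n^4 - 32*n^3 + 54*n^2 + 62*n - 132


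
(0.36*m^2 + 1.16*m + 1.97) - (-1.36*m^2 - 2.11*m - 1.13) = 1.72*m^2 + 3.27*m + 3.1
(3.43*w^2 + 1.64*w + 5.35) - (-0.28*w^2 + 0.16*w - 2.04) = 3.71*w^2 + 1.48*w + 7.39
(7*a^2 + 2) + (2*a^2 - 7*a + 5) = 9*a^2 - 7*a + 7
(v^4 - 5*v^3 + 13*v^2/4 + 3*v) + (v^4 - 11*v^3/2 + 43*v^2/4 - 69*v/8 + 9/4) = 2*v^4 - 21*v^3/2 + 14*v^2 - 45*v/8 + 9/4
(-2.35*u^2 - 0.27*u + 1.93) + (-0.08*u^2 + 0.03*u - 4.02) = -2.43*u^2 - 0.24*u - 2.09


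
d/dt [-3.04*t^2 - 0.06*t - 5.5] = -6.08*t - 0.06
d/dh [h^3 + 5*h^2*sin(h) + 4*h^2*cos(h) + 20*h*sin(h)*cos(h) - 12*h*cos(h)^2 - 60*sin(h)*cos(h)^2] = -4*h^2*sin(h) + 5*h^2*cos(h) + 3*h^2 + 10*h*sin(h) + 12*h*sin(2*h) + 8*h*cos(h) + 20*h*cos(2*h) + 10*sin(2*h) - 15*cos(h) - 6*cos(2*h) - 45*cos(3*h) - 6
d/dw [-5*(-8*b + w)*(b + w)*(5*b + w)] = 215*b^2 + 20*b*w - 15*w^2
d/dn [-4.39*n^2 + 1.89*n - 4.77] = 1.89 - 8.78*n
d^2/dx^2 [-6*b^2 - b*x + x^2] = 2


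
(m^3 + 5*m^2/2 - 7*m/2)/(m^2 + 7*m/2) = m - 1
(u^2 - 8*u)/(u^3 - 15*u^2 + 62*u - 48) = u/(u^2 - 7*u + 6)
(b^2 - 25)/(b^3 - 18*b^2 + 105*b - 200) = (b + 5)/(b^2 - 13*b + 40)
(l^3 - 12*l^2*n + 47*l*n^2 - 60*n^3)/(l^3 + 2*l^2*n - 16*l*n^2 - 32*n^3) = (l^2 - 8*l*n + 15*n^2)/(l^2 + 6*l*n + 8*n^2)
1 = 1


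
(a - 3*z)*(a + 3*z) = a^2 - 9*z^2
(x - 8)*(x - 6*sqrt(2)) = x^2 - 6*sqrt(2)*x - 8*x + 48*sqrt(2)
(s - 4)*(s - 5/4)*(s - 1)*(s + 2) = s^4 - 17*s^3/4 - 9*s^2/4 + 31*s/2 - 10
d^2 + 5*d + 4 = (d + 1)*(d + 4)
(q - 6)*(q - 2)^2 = q^3 - 10*q^2 + 28*q - 24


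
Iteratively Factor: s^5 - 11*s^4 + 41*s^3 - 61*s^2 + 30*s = (s)*(s^4 - 11*s^3 + 41*s^2 - 61*s + 30) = s*(s - 1)*(s^3 - 10*s^2 + 31*s - 30) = s*(s - 3)*(s - 1)*(s^2 - 7*s + 10) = s*(s - 3)*(s - 2)*(s - 1)*(s - 5)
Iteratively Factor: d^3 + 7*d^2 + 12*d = (d + 4)*(d^2 + 3*d) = (d + 3)*(d + 4)*(d)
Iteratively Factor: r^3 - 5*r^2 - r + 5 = (r - 1)*(r^2 - 4*r - 5) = (r - 5)*(r - 1)*(r + 1)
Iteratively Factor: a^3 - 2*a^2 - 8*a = (a - 4)*(a^2 + 2*a) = (a - 4)*(a + 2)*(a)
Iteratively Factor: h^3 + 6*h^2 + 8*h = (h + 2)*(h^2 + 4*h) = h*(h + 2)*(h + 4)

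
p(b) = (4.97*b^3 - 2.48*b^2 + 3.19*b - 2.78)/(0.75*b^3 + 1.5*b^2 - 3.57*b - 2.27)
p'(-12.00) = 0.24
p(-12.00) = 8.65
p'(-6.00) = 2.51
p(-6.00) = 13.33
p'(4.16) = -0.11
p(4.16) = 5.18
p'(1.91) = -85.78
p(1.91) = 17.95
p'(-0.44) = -118.89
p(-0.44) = 10.76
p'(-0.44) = -118.89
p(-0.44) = 10.76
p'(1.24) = -9.56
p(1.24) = -2.31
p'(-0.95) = -4.44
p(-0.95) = -6.72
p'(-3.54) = 170.10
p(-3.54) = 64.69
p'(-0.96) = -4.01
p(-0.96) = -6.68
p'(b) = (-2.25*b^2 - 3.0*b + 3.57)*(4.97*b^3 - 2.48*b^2 + 3.19*b - 2.78)/(0.75*b^3 + 1.5*b^2 - 3.57*b - 2.27)^2 + (14.91*b^2 - 4.96*b + 3.19)/(0.75*b^3 + 1.5*b^2 - 3.57*b - 2.27)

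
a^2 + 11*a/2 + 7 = (a + 2)*(a + 7/2)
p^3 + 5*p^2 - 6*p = p*(p - 1)*(p + 6)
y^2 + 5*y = y*(y + 5)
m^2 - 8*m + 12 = (m - 6)*(m - 2)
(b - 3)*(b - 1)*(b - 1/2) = b^3 - 9*b^2/2 + 5*b - 3/2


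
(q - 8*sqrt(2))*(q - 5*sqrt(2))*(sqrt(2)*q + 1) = sqrt(2)*q^3 - 25*q^2 + 67*sqrt(2)*q + 80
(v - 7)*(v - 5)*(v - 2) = v^3 - 14*v^2 + 59*v - 70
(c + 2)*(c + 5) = c^2 + 7*c + 10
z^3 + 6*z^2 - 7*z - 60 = (z - 3)*(z + 4)*(z + 5)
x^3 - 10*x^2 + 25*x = x*(x - 5)^2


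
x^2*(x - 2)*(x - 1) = x^4 - 3*x^3 + 2*x^2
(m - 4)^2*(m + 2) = m^3 - 6*m^2 + 32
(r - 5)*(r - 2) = r^2 - 7*r + 10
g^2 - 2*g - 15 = (g - 5)*(g + 3)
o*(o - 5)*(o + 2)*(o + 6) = o^4 + 3*o^3 - 28*o^2 - 60*o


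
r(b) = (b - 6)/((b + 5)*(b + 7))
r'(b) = -(b - 6)/((b + 5)*(b + 7)^2) - (b - 6)/((b + 5)^2*(b + 7)) + 1/((b + 5)*(b + 7)) = (-b^2 + 12*b + 107)/(b^4 + 24*b^3 + 214*b^2 + 840*b + 1225)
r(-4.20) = -4.55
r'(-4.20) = 7.76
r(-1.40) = -0.37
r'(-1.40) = 0.22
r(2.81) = -0.04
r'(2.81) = 0.02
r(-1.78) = -0.46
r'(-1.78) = 0.29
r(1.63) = -0.08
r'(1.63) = 0.04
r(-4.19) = -4.48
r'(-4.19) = 7.56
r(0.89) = -0.11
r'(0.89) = 0.05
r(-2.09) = -0.57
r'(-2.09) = 0.38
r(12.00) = 0.02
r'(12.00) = 0.00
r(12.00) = 0.02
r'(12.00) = 0.00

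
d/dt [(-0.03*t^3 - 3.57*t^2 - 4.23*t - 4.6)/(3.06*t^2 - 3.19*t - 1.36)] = (-0.0918*t^4 + 0.191399999999998*t^3 + 24.4545*t^2 + 37.8624*t - 8.9212)/(9.3636*t^4 - 19.5228*t^3 + 1.8529*t^2 + 8.6768*t + 1.8496)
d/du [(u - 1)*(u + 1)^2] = (u + 1)*(3*u - 1)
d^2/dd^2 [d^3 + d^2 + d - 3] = 6*d + 2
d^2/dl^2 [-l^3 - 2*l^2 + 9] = -6*l - 4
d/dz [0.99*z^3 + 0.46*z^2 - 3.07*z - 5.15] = 2.97*z^2 + 0.92*z - 3.07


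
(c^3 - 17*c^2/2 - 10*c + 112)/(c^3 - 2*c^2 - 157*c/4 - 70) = 2*(c - 4)/(2*c + 5)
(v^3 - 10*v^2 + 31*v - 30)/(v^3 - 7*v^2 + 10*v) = (v - 3)/v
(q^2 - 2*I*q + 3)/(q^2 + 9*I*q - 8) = (q - 3*I)/(q + 8*I)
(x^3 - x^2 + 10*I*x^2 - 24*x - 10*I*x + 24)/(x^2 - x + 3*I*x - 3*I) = (x^2 + 10*I*x - 24)/(x + 3*I)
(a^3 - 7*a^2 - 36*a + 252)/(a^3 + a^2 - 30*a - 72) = (a^2 - a - 42)/(a^2 + 7*a + 12)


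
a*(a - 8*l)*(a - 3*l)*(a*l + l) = a^4*l - 11*a^3*l^2 + a^3*l + 24*a^2*l^3 - 11*a^2*l^2 + 24*a*l^3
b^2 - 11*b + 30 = (b - 6)*(b - 5)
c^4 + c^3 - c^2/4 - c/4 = c*(c - 1/2)*(c + 1/2)*(c + 1)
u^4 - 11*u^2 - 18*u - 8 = (u - 4)*(u + 1)^2*(u + 2)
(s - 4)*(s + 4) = s^2 - 16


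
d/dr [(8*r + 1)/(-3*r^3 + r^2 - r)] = (48*r^3 + r^2 - 2*r + 1)/(r^2*(9*r^4 - 6*r^3 + 7*r^2 - 2*r + 1))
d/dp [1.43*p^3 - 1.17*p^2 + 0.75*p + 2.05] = 4.29*p^2 - 2.34*p + 0.75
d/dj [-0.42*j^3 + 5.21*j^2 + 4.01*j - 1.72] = -1.26*j^2 + 10.42*j + 4.01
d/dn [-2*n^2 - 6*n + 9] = -4*n - 6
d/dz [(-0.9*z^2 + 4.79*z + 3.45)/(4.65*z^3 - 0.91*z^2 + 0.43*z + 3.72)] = (4.185*z^4 - 44.547*z^3 - 44.1556*z^2 - 0.417*z + 16.3353)/(21.6225*z^6 - 8.463*z^5 + 4.8271*z^4 + 33.8134*z^3 - 6.5855*z^2 + 3.1992*z + 13.8384)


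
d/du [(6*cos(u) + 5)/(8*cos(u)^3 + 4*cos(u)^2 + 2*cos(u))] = (48*cos(u)^3 + 72*cos(u)^2 + 20*cos(u) + 5)*sin(u)/(2*(-4*sin(u)^2 + 2*cos(u) + 5)^2*cos(u)^2)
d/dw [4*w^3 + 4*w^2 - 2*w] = 12*w^2 + 8*w - 2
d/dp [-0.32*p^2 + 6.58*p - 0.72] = 6.58 - 0.64*p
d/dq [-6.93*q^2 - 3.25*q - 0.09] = -13.86*q - 3.25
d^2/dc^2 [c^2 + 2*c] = 2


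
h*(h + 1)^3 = h^4 + 3*h^3 + 3*h^2 + h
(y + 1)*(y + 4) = y^2 + 5*y + 4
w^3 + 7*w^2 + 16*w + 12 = (w + 2)^2*(w + 3)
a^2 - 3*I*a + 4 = (a - 4*I)*(a + I)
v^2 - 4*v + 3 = (v - 3)*(v - 1)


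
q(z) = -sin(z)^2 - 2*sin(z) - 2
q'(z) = -2*sin(z)*cos(z) - 2*cos(z) = -2*(sin(z) + 1)*cos(z)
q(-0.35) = -1.43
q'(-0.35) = -1.23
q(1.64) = -4.99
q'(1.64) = 0.28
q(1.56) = -5.00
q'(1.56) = -0.04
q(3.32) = -1.68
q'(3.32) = 1.62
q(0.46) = -3.08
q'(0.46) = -2.59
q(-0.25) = -1.57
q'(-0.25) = -1.46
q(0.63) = -3.53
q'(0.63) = -2.57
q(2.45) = -3.68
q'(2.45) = 2.52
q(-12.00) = -3.36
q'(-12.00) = -2.59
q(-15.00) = -1.12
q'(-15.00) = 0.53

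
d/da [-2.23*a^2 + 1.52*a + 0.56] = 1.52 - 4.46*a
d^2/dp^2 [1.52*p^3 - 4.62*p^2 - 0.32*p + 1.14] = 9.12*p - 9.24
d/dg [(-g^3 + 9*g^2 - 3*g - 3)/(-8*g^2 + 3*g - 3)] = 2*(4*g^4 - 3*g^3 + 6*g^2 - 51*g + 9)/(64*g^4 - 48*g^3 + 57*g^2 - 18*g + 9)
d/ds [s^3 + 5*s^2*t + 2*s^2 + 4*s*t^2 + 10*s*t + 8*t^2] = 3*s^2 + 10*s*t + 4*s + 4*t^2 + 10*t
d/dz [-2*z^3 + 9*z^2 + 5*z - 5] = -6*z^2 + 18*z + 5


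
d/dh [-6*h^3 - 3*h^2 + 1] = 6*h*(-3*h - 1)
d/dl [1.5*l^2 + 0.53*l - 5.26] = 3.0*l + 0.53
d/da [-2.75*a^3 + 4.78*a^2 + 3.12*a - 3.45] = -8.25*a^2 + 9.56*a + 3.12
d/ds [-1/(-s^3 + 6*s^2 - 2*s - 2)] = (-3*s^2 + 12*s - 2)/(s^3 - 6*s^2 + 2*s + 2)^2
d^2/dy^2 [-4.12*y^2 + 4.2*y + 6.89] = -8.24000000000000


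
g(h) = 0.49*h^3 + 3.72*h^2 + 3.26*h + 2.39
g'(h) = 1.47*h^2 + 7.44*h + 3.26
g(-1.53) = 4.36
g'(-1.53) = -4.68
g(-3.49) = 15.49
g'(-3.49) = -4.80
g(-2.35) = 8.91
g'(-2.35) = -6.11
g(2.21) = 33.05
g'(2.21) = 26.88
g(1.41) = 15.76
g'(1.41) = 16.67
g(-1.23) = 3.10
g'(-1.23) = -3.67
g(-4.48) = 18.39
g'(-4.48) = -0.57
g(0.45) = 4.65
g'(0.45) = 6.91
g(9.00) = 690.26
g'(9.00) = 189.29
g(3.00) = 58.88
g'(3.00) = 38.81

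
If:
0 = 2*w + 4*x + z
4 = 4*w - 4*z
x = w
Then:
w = 1/7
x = 1/7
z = -6/7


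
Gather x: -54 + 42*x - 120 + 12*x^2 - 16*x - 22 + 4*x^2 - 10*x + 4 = 16*x^2 + 16*x - 192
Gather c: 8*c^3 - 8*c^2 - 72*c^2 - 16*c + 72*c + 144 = 8*c^3 - 80*c^2 + 56*c + 144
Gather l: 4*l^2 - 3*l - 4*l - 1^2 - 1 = 4*l^2 - 7*l - 2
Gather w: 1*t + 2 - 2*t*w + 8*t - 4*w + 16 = 9*t + w*(-2*t - 4) + 18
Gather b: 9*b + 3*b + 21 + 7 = 12*b + 28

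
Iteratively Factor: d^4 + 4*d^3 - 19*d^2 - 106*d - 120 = (d + 2)*(d^3 + 2*d^2 - 23*d - 60) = (d + 2)*(d + 4)*(d^2 - 2*d - 15) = (d - 5)*(d + 2)*(d + 4)*(d + 3)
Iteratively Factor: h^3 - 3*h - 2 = (h + 1)*(h^2 - h - 2) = (h + 1)^2*(h - 2)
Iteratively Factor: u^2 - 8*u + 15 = (u - 5)*(u - 3)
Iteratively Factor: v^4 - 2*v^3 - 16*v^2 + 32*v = (v - 4)*(v^3 + 2*v^2 - 8*v) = (v - 4)*(v + 4)*(v^2 - 2*v) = (v - 4)*(v - 2)*(v + 4)*(v)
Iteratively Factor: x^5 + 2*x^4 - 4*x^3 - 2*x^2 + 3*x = (x)*(x^4 + 2*x^3 - 4*x^2 - 2*x + 3) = x*(x + 3)*(x^3 - x^2 - x + 1) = x*(x + 1)*(x + 3)*(x^2 - 2*x + 1) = x*(x - 1)*(x + 1)*(x + 3)*(x - 1)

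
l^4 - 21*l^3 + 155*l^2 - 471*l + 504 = (l - 8)*(l - 7)*(l - 3)^2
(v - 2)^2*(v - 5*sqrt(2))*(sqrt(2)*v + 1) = sqrt(2)*v^4 - 9*v^3 - 4*sqrt(2)*v^3 - sqrt(2)*v^2 + 36*v^2 - 36*v + 20*sqrt(2)*v - 20*sqrt(2)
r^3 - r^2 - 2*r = r*(r - 2)*(r + 1)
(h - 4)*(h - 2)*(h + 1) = h^3 - 5*h^2 + 2*h + 8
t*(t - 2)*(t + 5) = t^3 + 3*t^2 - 10*t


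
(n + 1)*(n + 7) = n^2 + 8*n + 7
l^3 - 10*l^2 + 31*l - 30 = (l - 5)*(l - 3)*(l - 2)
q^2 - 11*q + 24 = (q - 8)*(q - 3)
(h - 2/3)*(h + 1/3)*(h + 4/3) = h^3 + h^2 - 2*h/3 - 8/27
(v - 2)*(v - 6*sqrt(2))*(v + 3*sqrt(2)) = v^3 - 3*sqrt(2)*v^2 - 2*v^2 - 36*v + 6*sqrt(2)*v + 72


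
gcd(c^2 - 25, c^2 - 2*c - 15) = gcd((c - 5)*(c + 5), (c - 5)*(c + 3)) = c - 5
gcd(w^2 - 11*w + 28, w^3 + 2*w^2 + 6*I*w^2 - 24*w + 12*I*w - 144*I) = w - 4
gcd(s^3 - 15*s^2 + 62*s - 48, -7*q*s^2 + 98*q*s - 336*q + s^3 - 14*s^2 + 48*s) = s^2 - 14*s + 48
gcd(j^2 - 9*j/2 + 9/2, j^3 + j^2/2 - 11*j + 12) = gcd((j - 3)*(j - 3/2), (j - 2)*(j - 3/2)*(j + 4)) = j - 3/2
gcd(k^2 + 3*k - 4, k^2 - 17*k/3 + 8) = 1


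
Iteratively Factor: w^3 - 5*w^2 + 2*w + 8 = (w + 1)*(w^2 - 6*w + 8) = (w - 2)*(w + 1)*(w - 4)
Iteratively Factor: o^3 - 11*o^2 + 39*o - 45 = (o - 3)*(o^2 - 8*o + 15) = (o - 3)^2*(o - 5)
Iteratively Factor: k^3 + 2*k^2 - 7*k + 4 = (k + 4)*(k^2 - 2*k + 1) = (k - 1)*(k + 4)*(k - 1)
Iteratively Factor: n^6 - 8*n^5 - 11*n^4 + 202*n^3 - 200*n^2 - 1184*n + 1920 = (n - 5)*(n^5 - 3*n^4 - 26*n^3 + 72*n^2 + 160*n - 384) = (n - 5)*(n + 3)*(n^4 - 6*n^3 - 8*n^2 + 96*n - 128) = (n - 5)*(n - 4)*(n + 3)*(n^3 - 2*n^2 - 16*n + 32) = (n - 5)*(n - 4)*(n - 2)*(n + 3)*(n^2 - 16) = (n - 5)*(n - 4)*(n - 2)*(n + 3)*(n + 4)*(n - 4)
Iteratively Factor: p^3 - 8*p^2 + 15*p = (p)*(p^2 - 8*p + 15) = p*(p - 3)*(p - 5)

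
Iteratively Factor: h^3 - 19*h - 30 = (h - 5)*(h^2 + 5*h + 6) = (h - 5)*(h + 3)*(h + 2)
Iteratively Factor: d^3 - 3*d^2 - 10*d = (d - 5)*(d^2 + 2*d) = (d - 5)*(d + 2)*(d)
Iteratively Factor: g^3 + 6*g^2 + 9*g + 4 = (g + 1)*(g^2 + 5*g + 4) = (g + 1)^2*(g + 4)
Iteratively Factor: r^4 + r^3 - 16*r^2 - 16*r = (r - 4)*(r^3 + 5*r^2 + 4*r) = (r - 4)*(r + 1)*(r^2 + 4*r) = (r - 4)*(r + 1)*(r + 4)*(r)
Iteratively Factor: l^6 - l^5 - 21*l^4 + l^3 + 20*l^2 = (l - 1)*(l^5 - 21*l^3 - 20*l^2) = (l - 5)*(l - 1)*(l^4 + 5*l^3 + 4*l^2) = l*(l - 5)*(l - 1)*(l^3 + 5*l^2 + 4*l) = l*(l - 5)*(l - 1)*(l + 1)*(l^2 + 4*l) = l*(l - 5)*(l - 1)*(l + 1)*(l + 4)*(l)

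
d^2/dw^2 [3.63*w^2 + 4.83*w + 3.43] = 7.26000000000000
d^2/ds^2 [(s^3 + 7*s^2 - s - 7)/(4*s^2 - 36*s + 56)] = 3*(43*s^3 - 231*s^2 + 273*s + 259)/(2*(s^6 - 27*s^5 + 285*s^4 - 1485*s^3 + 3990*s^2 - 5292*s + 2744))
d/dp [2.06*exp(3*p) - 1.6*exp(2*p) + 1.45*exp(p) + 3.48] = (6.18*exp(2*p) - 3.2*exp(p) + 1.45)*exp(p)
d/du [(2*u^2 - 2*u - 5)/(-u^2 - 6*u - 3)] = 2*(-7*u^2 - 11*u - 12)/(u^4 + 12*u^3 + 42*u^2 + 36*u + 9)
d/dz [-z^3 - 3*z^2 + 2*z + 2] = -3*z^2 - 6*z + 2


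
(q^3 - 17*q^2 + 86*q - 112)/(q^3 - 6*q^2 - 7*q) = (q^2 - 10*q + 16)/(q*(q + 1))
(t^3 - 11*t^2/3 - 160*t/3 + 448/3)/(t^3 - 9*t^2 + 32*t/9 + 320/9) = 3*(t + 7)/(3*t + 5)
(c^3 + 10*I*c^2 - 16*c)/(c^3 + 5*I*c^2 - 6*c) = (c + 8*I)/(c + 3*I)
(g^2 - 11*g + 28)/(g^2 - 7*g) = (g - 4)/g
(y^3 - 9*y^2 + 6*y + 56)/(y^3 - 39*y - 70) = (y - 4)/(y + 5)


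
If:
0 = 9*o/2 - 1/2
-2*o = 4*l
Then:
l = -1/18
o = 1/9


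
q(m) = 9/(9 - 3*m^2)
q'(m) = 54*m/(9 - 3*m^2)^2 = 6*m/(m^2 - 3)^2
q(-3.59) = -0.30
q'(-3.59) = -0.22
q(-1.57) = 5.61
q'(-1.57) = -32.90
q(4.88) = -0.14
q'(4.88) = 0.07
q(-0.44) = 1.07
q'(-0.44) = -0.34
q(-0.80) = 1.27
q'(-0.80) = -0.86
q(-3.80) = -0.26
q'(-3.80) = -0.17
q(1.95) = -3.74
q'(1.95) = 18.17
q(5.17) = -0.13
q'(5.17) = 0.06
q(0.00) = 1.00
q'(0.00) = 0.00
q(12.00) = -0.02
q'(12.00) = 0.00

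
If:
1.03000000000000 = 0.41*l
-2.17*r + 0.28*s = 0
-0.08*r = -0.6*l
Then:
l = 2.51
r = 18.84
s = 146.02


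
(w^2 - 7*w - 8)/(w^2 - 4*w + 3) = (w^2 - 7*w - 8)/(w^2 - 4*w + 3)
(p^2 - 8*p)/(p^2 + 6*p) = (p - 8)/(p + 6)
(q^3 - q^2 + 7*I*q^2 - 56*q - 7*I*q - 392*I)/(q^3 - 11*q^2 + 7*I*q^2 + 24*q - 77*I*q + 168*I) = (q + 7)/(q - 3)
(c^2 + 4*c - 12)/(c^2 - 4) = (c + 6)/(c + 2)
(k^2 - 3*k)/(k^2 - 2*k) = (k - 3)/(k - 2)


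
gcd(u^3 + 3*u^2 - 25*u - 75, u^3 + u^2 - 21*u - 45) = u^2 - 2*u - 15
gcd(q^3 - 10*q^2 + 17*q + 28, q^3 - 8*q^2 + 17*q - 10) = 1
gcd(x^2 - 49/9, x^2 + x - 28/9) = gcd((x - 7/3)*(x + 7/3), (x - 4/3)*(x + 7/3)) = x + 7/3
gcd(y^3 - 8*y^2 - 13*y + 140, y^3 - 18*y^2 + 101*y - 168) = y - 7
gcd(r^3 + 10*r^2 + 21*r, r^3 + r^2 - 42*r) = r^2 + 7*r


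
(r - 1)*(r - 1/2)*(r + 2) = r^3 + r^2/2 - 5*r/2 + 1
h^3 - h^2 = h^2*(h - 1)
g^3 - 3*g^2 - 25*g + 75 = (g - 5)*(g - 3)*(g + 5)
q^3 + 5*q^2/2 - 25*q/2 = q*(q - 5/2)*(q + 5)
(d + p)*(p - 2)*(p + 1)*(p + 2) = d*p^3 + d*p^2 - 4*d*p - 4*d + p^4 + p^3 - 4*p^2 - 4*p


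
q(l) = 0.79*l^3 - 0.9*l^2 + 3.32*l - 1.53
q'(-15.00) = 563.57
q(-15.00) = -2920.08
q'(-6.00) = 99.44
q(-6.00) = -224.49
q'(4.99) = 53.35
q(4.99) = 90.79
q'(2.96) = 18.76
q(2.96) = 20.90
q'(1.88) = 8.31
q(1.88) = 6.78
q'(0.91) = 3.64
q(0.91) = 1.34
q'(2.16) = 10.49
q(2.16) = 9.40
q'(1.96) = 8.90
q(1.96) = 7.47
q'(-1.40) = 10.49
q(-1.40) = -10.11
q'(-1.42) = 10.65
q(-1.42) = -10.32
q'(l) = 2.37*l^2 - 1.8*l + 3.32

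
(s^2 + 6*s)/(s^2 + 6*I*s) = (s + 6)/(s + 6*I)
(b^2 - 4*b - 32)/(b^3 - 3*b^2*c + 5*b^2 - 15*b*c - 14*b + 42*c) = (b^2 - 4*b - 32)/(b^3 - 3*b^2*c + 5*b^2 - 15*b*c - 14*b + 42*c)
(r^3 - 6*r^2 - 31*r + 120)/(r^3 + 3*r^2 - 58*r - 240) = (r - 3)/(r + 6)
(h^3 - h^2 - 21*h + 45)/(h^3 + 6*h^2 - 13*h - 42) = (h^2 + 2*h - 15)/(h^2 + 9*h + 14)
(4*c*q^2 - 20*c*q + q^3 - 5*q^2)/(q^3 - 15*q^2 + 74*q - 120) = q*(4*c + q)/(q^2 - 10*q + 24)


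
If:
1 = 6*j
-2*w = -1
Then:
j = 1/6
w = 1/2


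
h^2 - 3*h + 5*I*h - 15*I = (h - 3)*(h + 5*I)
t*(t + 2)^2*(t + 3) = t^4 + 7*t^3 + 16*t^2 + 12*t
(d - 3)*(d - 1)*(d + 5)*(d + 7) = d^4 + 8*d^3 - 10*d^2 - 104*d + 105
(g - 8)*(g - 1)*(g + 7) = g^3 - 2*g^2 - 55*g + 56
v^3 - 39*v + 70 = (v - 5)*(v - 2)*(v + 7)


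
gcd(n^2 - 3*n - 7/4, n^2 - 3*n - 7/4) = n^2 - 3*n - 7/4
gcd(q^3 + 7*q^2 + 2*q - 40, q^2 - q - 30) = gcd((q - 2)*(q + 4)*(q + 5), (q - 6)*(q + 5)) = q + 5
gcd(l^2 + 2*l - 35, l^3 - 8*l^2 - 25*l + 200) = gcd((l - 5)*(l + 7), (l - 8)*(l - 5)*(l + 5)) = l - 5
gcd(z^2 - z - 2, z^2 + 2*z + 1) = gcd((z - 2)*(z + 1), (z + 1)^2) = z + 1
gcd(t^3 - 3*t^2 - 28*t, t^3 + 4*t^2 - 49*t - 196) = t^2 - 3*t - 28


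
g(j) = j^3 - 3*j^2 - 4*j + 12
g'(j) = 3*j^2 - 6*j - 4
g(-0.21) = 12.70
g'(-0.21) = -2.61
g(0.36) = 10.22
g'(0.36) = -5.77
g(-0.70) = 12.99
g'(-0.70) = 1.67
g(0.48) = 9.50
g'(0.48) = -6.19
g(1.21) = 4.54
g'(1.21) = -6.87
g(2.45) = -1.10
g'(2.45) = -0.69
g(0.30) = 10.56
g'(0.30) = -5.53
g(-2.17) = -3.67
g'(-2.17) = 23.15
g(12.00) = 1260.00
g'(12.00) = 356.00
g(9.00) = 462.00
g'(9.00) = 185.00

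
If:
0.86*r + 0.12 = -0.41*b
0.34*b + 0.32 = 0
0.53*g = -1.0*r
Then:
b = -0.94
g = -0.58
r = 0.31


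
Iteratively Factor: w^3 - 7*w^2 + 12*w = (w - 3)*(w^2 - 4*w) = (w - 4)*(w - 3)*(w)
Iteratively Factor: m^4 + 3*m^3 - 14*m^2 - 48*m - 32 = (m + 1)*(m^3 + 2*m^2 - 16*m - 32) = (m + 1)*(m + 4)*(m^2 - 2*m - 8) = (m + 1)*(m + 2)*(m + 4)*(m - 4)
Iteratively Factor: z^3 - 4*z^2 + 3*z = (z - 3)*(z^2 - z) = (z - 3)*(z - 1)*(z)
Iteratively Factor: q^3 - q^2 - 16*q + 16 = (q - 1)*(q^2 - 16) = (q - 4)*(q - 1)*(q + 4)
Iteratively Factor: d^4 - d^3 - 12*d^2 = (d)*(d^3 - d^2 - 12*d) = d*(d + 3)*(d^2 - 4*d) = d^2*(d + 3)*(d - 4)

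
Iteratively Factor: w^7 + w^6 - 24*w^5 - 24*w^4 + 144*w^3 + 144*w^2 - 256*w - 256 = (w + 4)*(w^6 - 3*w^5 - 12*w^4 + 24*w^3 + 48*w^2 - 48*w - 64) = (w - 2)*(w + 4)*(w^5 - w^4 - 14*w^3 - 4*w^2 + 40*w + 32) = (w - 4)*(w - 2)*(w + 4)*(w^4 + 3*w^3 - 2*w^2 - 12*w - 8) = (w - 4)*(w - 2)^2*(w + 4)*(w^3 + 5*w^2 + 8*w + 4) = (w - 4)*(w - 2)^2*(w + 1)*(w + 4)*(w^2 + 4*w + 4) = (w - 4)*(w - 2)^2*(w + 1)*(w + 2)*(w + 4)*(w + 2)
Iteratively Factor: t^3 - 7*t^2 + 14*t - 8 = (t - 1)*(t^2 - 6*t + 8) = (t - 2)*(t - 1)*(t - 4)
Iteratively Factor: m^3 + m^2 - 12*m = (m)*(m^2 + m - 12) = m*(m - 3)*(m + 4)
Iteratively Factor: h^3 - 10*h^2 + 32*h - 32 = (h - 4)*(h^2 - 6*h + 8) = (h - 4)^2*(h - 2)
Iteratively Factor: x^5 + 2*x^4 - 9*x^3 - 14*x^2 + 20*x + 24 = (x - 2)*(x^4 + 4*x^3 - x^2 - 16*x - 12) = (x - 2)*(x + 3)*(x^3 + x^2 - 4*x - 4) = (x - 2)^2*(x + 3)*(x^2 + 3*x + 2) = (x - 2)^2*(x + 1)*(x + 3)*(x + 2)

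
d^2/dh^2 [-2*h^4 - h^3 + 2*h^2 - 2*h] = -24*h^2 - 6*h + 4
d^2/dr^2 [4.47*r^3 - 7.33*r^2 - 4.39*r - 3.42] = 26.82*r - 14.66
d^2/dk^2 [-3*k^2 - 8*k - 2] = -6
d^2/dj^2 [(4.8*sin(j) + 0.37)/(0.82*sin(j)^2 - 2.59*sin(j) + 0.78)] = (-3.22752*sin(j)^5 - 11.189392*sin(j)^4 + 27.232938*sin(j)^3 - 9.73962100000002*sin(j)^2 - 26.80311*sin(j) + 23.88461)/(0.551368*sin(j)^6 - 5.224548*sin(j)^5 + 18.075342*sin(j)^4 - 27.313363*sin(j)^3 + 17.193618*sin(j)^2 - 4.727268*sin(j) + 0.474552)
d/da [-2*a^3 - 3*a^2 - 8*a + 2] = -6*a^2 - 6*a - 8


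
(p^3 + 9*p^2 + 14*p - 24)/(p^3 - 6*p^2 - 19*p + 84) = (p^2 + 5*p - 6)/(p^2 - 10*p + 21)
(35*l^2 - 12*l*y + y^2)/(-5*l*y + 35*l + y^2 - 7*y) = (-7*l + y)/(y - 7)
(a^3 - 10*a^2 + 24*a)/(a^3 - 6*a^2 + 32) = a*(a - 6)/(a^2 - 2*a - 8)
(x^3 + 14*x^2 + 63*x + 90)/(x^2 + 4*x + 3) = (x^2 + 11*x + 30)/(x + 1)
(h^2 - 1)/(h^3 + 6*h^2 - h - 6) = 1/(h + 6)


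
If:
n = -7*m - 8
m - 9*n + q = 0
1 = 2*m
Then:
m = 1/2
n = -23/2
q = -104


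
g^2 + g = g*(g + 1)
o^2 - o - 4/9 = (o - 4/3)*(o + 1/3)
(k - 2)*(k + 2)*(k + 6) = k^3 + 6*k^2 - 4*k - 24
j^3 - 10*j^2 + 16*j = j*(j - 8)*(j - 2)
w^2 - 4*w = w*(w - 4)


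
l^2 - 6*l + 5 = (l - 5)*(l - 1)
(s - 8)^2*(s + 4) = s^3 - 12*s^2 + 256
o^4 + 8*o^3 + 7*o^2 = o^2*(o + 1)*(o + 7)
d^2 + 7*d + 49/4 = (d + 7/2)^2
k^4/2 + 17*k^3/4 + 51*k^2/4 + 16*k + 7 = (k/2 + 1)*(k + 1)*(k + 2)*(k + 7/2)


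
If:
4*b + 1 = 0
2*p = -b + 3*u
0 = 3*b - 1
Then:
No Solution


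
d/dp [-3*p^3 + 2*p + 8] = 2 - 9*p^2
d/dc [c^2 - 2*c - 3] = 2*c - 2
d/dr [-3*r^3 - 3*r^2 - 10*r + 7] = -9*r^2 - 6*r - 10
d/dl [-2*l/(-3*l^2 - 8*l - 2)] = 2*(2 - 3*l^2)/(9*l^4 + 48*l^3 + 76*l^2 + 32*l + 4)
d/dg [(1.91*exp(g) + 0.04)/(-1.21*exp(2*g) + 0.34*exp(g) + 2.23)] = (2.3111*exp(2*g) + 0.0968*exp(g) + 4.2457)*exp(g)/(1.4641*exp(4*g) - 0.8228*exp(3*g) - 5.281*exp(2*g) + 1.5164*exp(g) + 4.9729)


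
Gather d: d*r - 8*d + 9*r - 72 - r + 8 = d*(r - 8) + 8*r - 64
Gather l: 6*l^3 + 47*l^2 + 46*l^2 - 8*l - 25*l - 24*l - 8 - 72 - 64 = 6*l^3 + 93*l^2 - 57*l - 144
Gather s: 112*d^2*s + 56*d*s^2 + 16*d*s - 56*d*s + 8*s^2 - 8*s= s^2*(56*d + 8) + s*(112*d^2 - 40*d - 8)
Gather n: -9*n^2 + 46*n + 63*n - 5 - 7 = -9*n^2 + 109*n - 12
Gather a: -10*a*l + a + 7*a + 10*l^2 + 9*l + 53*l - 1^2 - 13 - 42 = a*(8 - 10*l) + 10*l^2 + 62*l - 56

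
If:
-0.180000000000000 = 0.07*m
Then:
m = -2.57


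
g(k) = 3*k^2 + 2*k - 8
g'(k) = 6*k + 2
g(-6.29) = 98.11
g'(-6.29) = -35.74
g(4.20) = 53.32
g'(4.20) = 27.20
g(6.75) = 142.19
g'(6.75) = 42.50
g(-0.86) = -7.50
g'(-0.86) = -3.16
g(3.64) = 39.03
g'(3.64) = 23.84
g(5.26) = 85.52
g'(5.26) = 33.56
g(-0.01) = -8.02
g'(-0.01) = 1.94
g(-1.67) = -2.97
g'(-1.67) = -8.02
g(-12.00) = 400.00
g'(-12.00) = -70.00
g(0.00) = -8.00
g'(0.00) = 2.00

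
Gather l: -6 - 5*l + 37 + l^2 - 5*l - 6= l^2 - 10*l + 25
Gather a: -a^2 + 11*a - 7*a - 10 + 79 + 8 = -a^2 + 4*a + 77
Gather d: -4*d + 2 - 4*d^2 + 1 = -4*d^2 - 4*d + 3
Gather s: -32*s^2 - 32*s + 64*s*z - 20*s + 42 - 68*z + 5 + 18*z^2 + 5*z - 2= -32*s^2 + s*(64*z - 52) + 18*z^2 - 63*z + 45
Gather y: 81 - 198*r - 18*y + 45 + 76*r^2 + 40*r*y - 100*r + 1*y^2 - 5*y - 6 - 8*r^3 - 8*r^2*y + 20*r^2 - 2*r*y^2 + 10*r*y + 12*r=-8*r^3 + 96*r^2 - 286*r + y^2*(1 - 2*r) + y*(-8*r^2 + 50*r - 23) + 120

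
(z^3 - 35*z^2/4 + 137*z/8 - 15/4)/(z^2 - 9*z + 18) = (8*z^2 - 22*z + 5)/(8*(z - 3))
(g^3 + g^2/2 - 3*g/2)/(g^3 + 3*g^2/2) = (g - 1)/g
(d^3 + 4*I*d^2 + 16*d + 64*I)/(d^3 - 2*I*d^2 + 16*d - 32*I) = (d + 4*I)/(d - 2*I)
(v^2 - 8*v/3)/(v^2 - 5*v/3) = (3*v - 8)/(3*v - 5)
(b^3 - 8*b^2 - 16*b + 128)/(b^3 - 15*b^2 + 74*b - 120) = (b^2 - 4*b - 32)/(b^2 - 11*b + 30)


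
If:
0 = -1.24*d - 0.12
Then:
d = -0.10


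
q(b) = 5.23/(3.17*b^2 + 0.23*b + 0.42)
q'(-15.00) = 0.00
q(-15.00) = 0.01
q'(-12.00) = 0.00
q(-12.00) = 0.01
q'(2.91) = -0.13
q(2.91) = 0.19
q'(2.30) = -0.25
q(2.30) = 0.30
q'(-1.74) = 0.61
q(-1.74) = 0.54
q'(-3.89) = 0.06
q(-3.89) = 0.11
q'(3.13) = -0.10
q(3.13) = 0.16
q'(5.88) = -0.02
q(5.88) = 0.05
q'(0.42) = -13.07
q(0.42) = 4.86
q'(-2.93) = 0.13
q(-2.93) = 0.19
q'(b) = 5.23*(-6.34*b - 0.23)/(3.17*b^2 + 0.23*b + 0.42)^2 = (-33.1582*b - 1.2029)/(3.17*b^2 + 0.23*b + 0.42)^2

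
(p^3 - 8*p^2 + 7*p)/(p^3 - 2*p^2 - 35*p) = (p - 1)/(p + 5)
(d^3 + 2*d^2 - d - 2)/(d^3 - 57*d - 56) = (d^2 + d - 2)/(d^2 - d - 56)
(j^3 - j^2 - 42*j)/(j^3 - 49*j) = (j + 6)/(j + 7)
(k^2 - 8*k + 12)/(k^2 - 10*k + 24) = (k - 2)/(k - 4)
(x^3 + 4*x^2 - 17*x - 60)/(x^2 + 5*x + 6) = (x^2 + x - 20)/(x + 2)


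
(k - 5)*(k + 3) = k^2 - 2*k - 15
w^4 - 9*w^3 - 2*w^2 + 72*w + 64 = (w - 8)*(w - 4)*(w + 1)*(w + 2)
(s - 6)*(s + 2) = s^2 - 4*s - 12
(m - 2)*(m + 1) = m^2 - m - 2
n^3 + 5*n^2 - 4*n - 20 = (n - 2)*(n + 2)*(n + 5)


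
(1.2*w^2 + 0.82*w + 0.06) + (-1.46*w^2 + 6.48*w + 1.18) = -0.26*w^2 + 7.3*w + 1.24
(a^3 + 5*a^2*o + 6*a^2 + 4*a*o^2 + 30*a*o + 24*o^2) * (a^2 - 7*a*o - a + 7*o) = a^5 - 2*a^4*o + 5*a^4 - 31*a^3*o^2 - 10*a^3*o - 6*a^3 - 28*a^2*o^3 - 155*a^2*o^2 + 12*a^2*o - 140*a*o^3 + 186*a*o^2 + 168*o^3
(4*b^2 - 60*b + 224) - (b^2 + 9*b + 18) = 3*b^2 - 69*b + 206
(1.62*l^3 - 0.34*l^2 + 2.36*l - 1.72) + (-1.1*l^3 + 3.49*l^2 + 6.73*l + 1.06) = 0.52*l^3 + 3.15*l^2 + 9.09*l - 0.66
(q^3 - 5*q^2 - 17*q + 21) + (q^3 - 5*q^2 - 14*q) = 2*q^3 - 10*q^2 - 31*q + 21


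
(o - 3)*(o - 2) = o^2 - 5*o + 6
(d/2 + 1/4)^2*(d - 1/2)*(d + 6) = d^4/4 + 13*d^3/8 + 11*d^2/16 - 13*d/32 - 3/16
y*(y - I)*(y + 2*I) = y^3 + I*y^2 + 2*y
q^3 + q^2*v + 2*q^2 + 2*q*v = q*(q + 2)*(q + v)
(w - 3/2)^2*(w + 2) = w^3 - w^2 - 15*w/4 + 9/2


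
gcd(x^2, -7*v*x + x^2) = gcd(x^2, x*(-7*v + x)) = x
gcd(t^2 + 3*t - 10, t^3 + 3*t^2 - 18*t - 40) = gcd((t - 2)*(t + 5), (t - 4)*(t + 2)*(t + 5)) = t + 5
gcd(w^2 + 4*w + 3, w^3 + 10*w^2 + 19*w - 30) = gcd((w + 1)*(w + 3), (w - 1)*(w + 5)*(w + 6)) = 1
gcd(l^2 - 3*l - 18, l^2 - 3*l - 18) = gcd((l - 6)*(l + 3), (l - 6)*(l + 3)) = l^2 - 3*l - 18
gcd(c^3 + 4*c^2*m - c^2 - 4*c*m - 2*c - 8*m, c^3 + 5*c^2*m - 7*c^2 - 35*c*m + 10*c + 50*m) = c - 2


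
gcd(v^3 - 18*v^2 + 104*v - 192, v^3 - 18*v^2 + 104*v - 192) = v^3 - 18*v^2 + 104*v - 192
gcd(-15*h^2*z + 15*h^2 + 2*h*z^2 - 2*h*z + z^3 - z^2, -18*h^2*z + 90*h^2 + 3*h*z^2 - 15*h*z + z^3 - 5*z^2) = -3*h + z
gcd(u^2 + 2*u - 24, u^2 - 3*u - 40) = 1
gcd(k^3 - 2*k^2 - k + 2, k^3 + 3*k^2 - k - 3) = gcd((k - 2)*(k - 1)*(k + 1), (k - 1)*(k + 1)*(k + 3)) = k^2 - 1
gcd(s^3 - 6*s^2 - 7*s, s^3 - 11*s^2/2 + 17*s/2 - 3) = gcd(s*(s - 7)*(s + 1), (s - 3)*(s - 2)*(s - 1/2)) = 1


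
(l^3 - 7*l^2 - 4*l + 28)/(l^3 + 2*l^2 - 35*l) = (l^3 - 7*l^2 - 4*l + 28)/(l*(l^2 + 2*l - 35))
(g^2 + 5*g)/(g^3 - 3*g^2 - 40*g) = 1/(g - 8)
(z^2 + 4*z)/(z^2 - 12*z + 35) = z*(z + 4)/(z^2 - 12*z + 35)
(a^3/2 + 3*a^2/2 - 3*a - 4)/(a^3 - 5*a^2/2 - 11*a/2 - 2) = (a^2 + 2*a - 8)/(2*a^2 - 7*a - 4)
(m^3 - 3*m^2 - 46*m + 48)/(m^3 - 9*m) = (m^3 - 3*m^2 - 46*m + 48)/(m*(m^2 - 9))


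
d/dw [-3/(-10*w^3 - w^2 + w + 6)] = 3*(-30*w^2 - 2*w + 1)/(10*w^3 + w^2 - w - 6)^2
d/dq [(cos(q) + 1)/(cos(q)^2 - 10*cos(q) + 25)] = (cos(q) + 7)*sin(q)/(cos(q) - 5)^3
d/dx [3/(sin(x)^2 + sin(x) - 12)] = -3*(2*sin(x) + 1)*cos(x)/(sin(x)^2 + sin(x) - 12)^2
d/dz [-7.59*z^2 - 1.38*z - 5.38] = -15.18*z - 1.38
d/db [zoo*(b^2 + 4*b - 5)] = zoo*(b + 2)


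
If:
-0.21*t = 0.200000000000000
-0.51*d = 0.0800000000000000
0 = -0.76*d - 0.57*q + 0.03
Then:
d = -0.16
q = 0.26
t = -0.95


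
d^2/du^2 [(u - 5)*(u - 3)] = 2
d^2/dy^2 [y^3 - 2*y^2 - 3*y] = 6*y - 4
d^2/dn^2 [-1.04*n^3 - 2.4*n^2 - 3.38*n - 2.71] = -6.24*n - 4.8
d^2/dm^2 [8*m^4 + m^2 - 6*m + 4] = 96*m^2 + 2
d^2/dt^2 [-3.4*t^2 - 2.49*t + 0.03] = -6.80000000000000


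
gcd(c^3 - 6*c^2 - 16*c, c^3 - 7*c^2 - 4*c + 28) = c + 2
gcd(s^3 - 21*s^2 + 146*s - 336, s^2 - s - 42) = s - 7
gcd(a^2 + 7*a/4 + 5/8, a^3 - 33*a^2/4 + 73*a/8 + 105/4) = a + 5/4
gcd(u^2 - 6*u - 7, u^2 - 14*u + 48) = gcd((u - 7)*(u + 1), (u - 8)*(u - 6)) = 1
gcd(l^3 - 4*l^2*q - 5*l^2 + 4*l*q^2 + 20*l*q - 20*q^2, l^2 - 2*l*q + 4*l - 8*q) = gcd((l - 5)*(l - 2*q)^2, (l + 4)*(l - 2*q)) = -l + 2*q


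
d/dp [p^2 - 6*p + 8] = 2*p - 6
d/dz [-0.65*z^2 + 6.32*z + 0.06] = 6.32 - 1.3*z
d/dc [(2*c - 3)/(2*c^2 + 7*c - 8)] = (-4*c^2 + 12*c + 5)/(4*c^4 + 28*c^3 + 17*c^2 - 112*c + 64)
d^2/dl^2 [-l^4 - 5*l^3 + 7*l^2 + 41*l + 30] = -12*l^2 - 30*l + 14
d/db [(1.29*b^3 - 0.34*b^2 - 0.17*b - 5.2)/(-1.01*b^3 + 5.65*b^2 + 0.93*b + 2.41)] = (4.44089209850063e-16*b^5 + 6.9451*b^4 + 2.056*b^3 - 5.785*b^2 + 57.1212*b + 4.4263)/(1.0201*b^6 - 11.413*b^5 + 30.0439*b^4 + 5.6408*b^3 + 28.0979*b^2 + 4.4826*b + 5.8081)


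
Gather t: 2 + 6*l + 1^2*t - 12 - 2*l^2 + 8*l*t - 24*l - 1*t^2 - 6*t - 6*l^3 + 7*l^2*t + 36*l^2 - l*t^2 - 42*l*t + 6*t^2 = -6*l^3 + 34*l^2 - 18*l + t^2*(5 - l) + t*(7*l^2 - 34*l - 5) - 10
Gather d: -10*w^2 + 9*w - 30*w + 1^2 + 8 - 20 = -10*w^2 - 21*w - 11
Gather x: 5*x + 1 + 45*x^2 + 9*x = 45*x^2 + 14*x + 1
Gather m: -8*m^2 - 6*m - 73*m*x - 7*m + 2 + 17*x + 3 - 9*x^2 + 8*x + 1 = -8*m^2 + m*(-73*x - 13) - 9*x^2 + 25*x + 6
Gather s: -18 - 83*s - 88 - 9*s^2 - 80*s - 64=-9*s^2 - 163*s - 170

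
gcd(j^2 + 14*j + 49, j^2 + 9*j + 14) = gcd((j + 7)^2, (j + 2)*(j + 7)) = j + 7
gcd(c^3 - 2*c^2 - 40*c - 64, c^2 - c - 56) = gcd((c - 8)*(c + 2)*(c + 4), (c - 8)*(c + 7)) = c - 8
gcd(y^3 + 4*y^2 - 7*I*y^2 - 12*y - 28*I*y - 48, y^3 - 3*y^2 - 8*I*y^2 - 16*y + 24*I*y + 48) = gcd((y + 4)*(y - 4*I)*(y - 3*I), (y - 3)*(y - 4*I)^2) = y - 4*I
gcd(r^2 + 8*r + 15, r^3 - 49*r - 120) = r^2 + 8*r + 15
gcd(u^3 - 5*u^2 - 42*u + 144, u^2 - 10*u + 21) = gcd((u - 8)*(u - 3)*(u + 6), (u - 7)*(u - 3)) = u - 3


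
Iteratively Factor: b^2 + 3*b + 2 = (b + 1)*(b + 2)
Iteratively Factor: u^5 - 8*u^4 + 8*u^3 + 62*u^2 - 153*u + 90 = (u - 5)*(u^4 - 3*u^3 - 7*u^2 + 27*u - 18) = (u - 5)*(u - 2)*(u^3 - u^2 - 9*u + 9) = (u - 5)*(u - 3)*(u - 2)*(u^2 + 2*u - 3) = (u - 5)*(u - 3)*(u - 2)*(u + 3)*(u - 1)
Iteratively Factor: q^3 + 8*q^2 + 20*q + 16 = (q + 2)*(q^2 + 6*q + 8) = (q + 2)^2*(q + 4)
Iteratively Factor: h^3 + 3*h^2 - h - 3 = (h + 1)*(h^2 + 2*h - 3) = (h + 1)*(h + 3)*(h - 1)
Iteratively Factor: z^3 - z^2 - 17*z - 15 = (z - 5)*(z^2 + 4*z + 3) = (z - 5)*(z + 3)*(z + 1)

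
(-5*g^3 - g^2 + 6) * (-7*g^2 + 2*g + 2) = 35*g^5 - 3*g^4 - 12*g^3 - 44*g^2 + 12*g + 12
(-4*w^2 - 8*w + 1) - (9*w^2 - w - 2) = -13*w^2 - 7*w + 3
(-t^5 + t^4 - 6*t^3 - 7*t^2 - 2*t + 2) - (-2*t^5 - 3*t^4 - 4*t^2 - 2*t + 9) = t^5 + 4*t^4 - 6*t^3 - 3*t^2 - 7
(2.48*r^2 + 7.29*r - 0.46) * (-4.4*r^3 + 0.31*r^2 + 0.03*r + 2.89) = -10.912*r^5 - 31.3072*r^4 + 4.3583*r^3 + 7.2433*r^2 + 21.0543*r - 1.3294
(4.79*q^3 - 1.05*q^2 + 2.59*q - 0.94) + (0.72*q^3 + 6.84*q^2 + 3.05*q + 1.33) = 5.51*q^3 + 5.79*q^2 + 5.64*q + 0.39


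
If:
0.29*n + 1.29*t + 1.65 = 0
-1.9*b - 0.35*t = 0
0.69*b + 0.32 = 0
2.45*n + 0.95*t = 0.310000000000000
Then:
No Solution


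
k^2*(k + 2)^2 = k^4 + 4*k^3 + 4*k^2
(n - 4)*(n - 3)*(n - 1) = n^3 - 8*n^2 + 19*n - 12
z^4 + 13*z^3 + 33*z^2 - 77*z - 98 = (z - 2)*(z + 1)*(z + 7)^2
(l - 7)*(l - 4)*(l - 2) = l^3 - 13*l^2 + 50*l - 56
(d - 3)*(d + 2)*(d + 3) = d^3 + 2*d^2 - 9*d - 18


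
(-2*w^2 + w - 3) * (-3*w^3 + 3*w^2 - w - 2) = 6*w^5 - 9*w^4 + 14*w^3 - 6*w^2 + w + 6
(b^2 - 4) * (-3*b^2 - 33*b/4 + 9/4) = -3*b^4 - 33*b^3/4 + 57*b^2/4 + 33*b - 9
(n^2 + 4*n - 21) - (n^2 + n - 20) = 3*n - 1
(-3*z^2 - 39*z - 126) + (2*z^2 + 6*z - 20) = -z^2 - 33*z - 146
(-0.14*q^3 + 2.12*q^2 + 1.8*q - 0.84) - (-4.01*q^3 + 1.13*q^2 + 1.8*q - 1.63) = 3.87*q^3 + 0.99*q^2 + 0.79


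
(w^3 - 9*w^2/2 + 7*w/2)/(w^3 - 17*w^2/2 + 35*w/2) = (w - 1)/(w - 5)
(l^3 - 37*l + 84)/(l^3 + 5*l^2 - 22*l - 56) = (l - 3)/(l + 2)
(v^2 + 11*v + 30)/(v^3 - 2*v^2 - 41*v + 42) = (v + 5)/(v^2 - 8*v + 7)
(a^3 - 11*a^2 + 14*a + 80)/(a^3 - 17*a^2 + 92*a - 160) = (a + 2)/(a - 4)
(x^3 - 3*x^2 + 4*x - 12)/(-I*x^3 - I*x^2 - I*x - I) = I*(x^3 - 3*x^2 + 4*x - 12)/(x^3 + x^2 + x + 1)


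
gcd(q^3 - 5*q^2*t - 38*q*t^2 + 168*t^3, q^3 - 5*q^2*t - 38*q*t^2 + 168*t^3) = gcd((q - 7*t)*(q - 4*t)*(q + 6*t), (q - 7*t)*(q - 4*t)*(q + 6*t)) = q^3 - 5*q^2*t - 38*q*t^2 + 168*t^3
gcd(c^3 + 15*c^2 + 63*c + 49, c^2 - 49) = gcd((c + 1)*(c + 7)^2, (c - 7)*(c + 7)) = c + 7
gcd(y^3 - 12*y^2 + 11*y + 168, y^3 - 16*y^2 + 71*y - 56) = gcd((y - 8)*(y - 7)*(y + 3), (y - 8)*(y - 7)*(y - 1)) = y^2 - 15*y + 56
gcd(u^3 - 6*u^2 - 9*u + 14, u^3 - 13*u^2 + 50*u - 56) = u - 7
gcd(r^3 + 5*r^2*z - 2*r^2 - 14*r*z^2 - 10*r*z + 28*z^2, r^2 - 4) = r - 2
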